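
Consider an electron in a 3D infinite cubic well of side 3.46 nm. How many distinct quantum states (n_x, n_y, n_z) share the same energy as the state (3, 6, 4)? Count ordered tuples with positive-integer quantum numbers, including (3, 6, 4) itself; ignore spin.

The level has n_x² + n_y² + n_z² = 61. The ordered positive-integer solutions are (3, 4, 6), (3, 6, 4), (4, 3, 6), (4, 6, 3), (6, 3, 4), (6, 4, 3).
That gives 6 states.

degeneracy = 6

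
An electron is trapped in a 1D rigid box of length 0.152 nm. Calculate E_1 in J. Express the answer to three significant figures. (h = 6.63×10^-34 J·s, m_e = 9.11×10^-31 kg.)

For an infinite well E_n = n²h²/(8m_eL²), so E_1 = h²/(8m_eL²) = (6.63×10^-34)²/(8·9.11×10^-31·(1.52×10^-10 m)²) = 2.611×10^-18 J.

E_1 = 2.61×10^-18 J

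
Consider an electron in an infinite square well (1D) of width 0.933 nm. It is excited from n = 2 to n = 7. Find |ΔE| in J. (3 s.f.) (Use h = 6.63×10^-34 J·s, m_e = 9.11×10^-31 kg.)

|ΔE| = 3.12×10^-18 J

E_1 = h²/(8m_eL²) = 6.929×10^-20 J.
|ΔE| = |2² − 7²|·E_1 = 45·6.929×10^-20 J = 3.12×10^-18 J.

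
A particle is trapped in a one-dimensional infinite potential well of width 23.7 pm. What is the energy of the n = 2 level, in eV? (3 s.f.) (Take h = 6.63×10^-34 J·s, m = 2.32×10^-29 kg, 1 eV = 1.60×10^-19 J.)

For an infinite well E_n = n²h²/(8mL²), so E_1 = h²/(8mL²) = (6.63×10^-34)²/(8·2.32×10^-29·(2.37×10^-11 m)²) = 4.217×10^-18 J.
Then E_2 = 2²·E_1 = 4·4.217×10^-18 J = 1.687×10^-17 J.
Converting, E_2 = 1.687×10^-17 J / (1.60×10^-19 J/eV) = 105 eV.

E_2 = 105 eV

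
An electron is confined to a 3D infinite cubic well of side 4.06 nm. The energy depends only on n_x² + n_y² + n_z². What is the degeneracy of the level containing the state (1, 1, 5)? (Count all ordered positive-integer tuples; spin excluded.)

The level has n_x² + n_y² + n_z² = 27. The ordered positive-integer solutions are (1, 1, 5), (1, 5, 1), (3, 3, 3), (5, 1, 1).
That gives 4 states.

degeneracy = 4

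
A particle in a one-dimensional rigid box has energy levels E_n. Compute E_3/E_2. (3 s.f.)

2.25

E_n ∝ n², so E_3/E_2 = 3²/2² = 9/4 = 2.25.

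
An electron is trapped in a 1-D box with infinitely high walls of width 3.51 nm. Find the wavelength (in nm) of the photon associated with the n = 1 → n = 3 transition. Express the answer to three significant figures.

λ = 5.08×10^3 nm

E_1 = h²/(8m_eL²) = 4.890×10^-21 J, so ΔE = (3² − 1²)E_1 = 3.912×10^-20 J.
λ = hc/ΔE = (6.626×10^-34·2.998×10^8)/3.912×10^-20 = 5.08×10^-6 m = 5.08×10^3 nm.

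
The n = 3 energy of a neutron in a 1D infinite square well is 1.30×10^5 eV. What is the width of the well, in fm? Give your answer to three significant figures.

From E_n = n²h²/(8m_nL²), L = n·h/√(8m_nE_n).
E_3 = 1.30×10^5 eV = 2.083×10^-14 J, so L = 3·6.626×10^-34/√(8·1.675×10^-27·2.083×10^-14) = 1.19×10^-13 m = 119 fm.

L = 119 fm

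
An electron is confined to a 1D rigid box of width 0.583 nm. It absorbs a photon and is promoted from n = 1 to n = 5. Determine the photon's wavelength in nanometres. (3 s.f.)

E_1 = h²/(8m_eL²) = 1.773×10^-19 J, so ΔE = (5² − 1²)E_1 = 4.255×10^-18 J.
λ = hc/ΔE = (6.626×10^-34·2.998×10^8)/4.255×10^-18 = 4.67×10^-8 m = 46.7 nm.

λ = 46.7 nm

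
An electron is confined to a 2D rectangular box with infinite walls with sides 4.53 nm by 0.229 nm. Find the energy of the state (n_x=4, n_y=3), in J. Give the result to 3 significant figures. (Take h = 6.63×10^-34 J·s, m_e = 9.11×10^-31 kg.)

E = 1.04×10^-17 J

For a 2D rectangular well E = (h²/8m_e)·Σ n_i²/L_i² = (6.63×10^-34)²/(8·9.11×10^-31) · [4²/(4.53 nm)² + 3²/(0.229 nm)²].
Evaluating gives E = 1.04×10^-17 J.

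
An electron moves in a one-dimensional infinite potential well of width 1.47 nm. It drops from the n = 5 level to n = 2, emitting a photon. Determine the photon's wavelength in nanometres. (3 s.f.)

E_1 = h²/(8m_eL²) = 2.788×10^-20 J, so ΔE = (5² − 2²)E_1 = 5.855×10^-19 J.
λ = hc/ΔE = (6.626×10^-34·2.998×10^8)/5.855×10^-19 = 3.39×10^-7 m = 339 nm.

λ = 339 nm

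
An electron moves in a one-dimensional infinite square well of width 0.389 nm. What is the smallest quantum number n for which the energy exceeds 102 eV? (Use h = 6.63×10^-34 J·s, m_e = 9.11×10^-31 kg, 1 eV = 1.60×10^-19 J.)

E_1 = h²/(8m_eL²) = 3.986×10^-19 J = 2.491 eV.
Need n² > 102/2.491 = 40.95, i.e. n > 6.399.
The smallest integer satisfying this is n = 7.

n = 7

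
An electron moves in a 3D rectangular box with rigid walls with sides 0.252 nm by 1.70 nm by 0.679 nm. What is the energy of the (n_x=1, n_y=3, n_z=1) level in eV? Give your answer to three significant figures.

E = 7.91 eV

For a 3D rectangular well E = (h²/8m_e)·Σ n_i²/L_i² = (6.626×10^-34)²/(8·9.109×10^-31) · [1²/(0.252 nm)² + 3²/(1.70 nm)² + 1²/(0.679 nm)²].
Evaluating gives E = 1.267×10^-18 J = 7.91 eV.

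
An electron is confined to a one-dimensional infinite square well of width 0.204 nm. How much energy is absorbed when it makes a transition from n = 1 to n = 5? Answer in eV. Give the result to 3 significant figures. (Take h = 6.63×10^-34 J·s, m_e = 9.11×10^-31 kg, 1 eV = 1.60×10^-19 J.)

|ΔE| = 217 eV

E_1 = h²/(8m_eL²) = 1.449×10^-18 J.
|ΔE| = |1² − 5²|·E_1 = 24·1.449×10^-18 J = 3.478×10^-17 J = 217 eV.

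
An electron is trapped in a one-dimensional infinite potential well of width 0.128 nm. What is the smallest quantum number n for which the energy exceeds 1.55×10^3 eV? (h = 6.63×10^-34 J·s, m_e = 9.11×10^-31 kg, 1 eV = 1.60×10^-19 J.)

E_1 = h²/(8m_eL²) = 3.681×10^-18 J = 23.01 eV.
Need n² > 1.55×10^3/23.01 = 67.36, i.e. n > 8.207.
The smallest integer satisfying this is n = 9.

n = 9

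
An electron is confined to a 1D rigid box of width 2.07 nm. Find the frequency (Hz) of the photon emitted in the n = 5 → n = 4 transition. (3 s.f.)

E_1 = h²/(8m_eL²) = 1.406×10^-20 J and ΔE = (5² − 4²)E_1 = 1.265×10^-19 J.
f = ΔE/h = 1.265×10^-19/6.626×10^-34 = 1.91×10^14 Hz.

f = 1.91×10^14 Hz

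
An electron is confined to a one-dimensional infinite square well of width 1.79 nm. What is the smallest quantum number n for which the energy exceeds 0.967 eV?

n = 3

E_1 = h²/(8m_eL²) = 1.880×10^-20 J = 0.1174 eV.
Need n² > 0.967/0.1174 = 8.237, i.e. n > 2.870.
The smallest integer satisfying this is n = 3.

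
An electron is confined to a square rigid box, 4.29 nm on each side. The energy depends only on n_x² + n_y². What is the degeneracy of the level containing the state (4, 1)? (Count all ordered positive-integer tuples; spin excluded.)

The level has n_x² + n_y² = 17. The ordered positive-integer solutions are (1, 4), (4, 1).
That gives 2 states.

degeneracy = 2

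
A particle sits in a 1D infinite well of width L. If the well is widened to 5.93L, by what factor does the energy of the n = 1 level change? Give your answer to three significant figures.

E_n ∝ 1/L², so the energy scales by 1/5.93² = 0.0284.

0.0284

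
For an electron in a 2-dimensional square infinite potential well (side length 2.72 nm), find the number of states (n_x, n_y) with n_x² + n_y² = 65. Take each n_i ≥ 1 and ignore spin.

The level has n_x² + n_y² = 65. The ordered positive-integer solutions are (1, 8), (4, 7), (7, 4), (8, 1).
That gives 4 states.

degeneracy = 4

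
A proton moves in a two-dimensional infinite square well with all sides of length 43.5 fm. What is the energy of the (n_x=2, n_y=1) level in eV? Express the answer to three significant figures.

For a 2D rectangular well E = (h²/8m_p)·Σ n_i²/L_i² = (6.626×10^-34)²/(8·1.673×10^-27) · [2²/(43.5 fm)² + 1²/(43.5 fm)²].
Evaluating gives E = 8.668×10^-14 J = 5.41×10^5 eV.

E = 5.41×10^5 eV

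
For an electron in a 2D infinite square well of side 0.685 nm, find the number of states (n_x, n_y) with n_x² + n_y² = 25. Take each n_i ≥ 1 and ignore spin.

The level has n_x² + n_y² = 25. The ordered positive-integer solutions are (3, 4), (4, 3).
That gives 2 states.

degeneracy = 2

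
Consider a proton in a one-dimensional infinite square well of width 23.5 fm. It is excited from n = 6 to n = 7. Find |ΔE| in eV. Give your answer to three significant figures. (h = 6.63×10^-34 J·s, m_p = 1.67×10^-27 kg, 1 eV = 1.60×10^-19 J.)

E_1 = h²/(8m_pL²) = 5.958×10^-14 J.
|ΔE| = |6² − 7²|·E_1 = 13·5.958×10^-14 J = 7.745×10^-13 J = 4.84×10^6 eV.

|ΔE| = 4.84×10^6 eV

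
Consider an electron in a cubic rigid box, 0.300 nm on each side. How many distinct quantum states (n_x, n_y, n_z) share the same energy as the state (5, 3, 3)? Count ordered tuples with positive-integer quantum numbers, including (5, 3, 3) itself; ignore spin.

The level has n_x² + n_y² + n_z² = 43. The ordered positive-integer solutions are (3, 3, 5), (3, 5, 3), (5, 3, 3).
That gives 3 states.

degeneracy = 3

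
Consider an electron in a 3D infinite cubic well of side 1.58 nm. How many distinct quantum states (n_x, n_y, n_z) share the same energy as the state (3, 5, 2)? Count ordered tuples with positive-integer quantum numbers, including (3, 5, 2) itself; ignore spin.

degeneracy = 9

The level has n_x² + n_y² + n_z² = 38. The ordered positive-integer solutions are (1, 1, 6), (1, 6, 1), (2, 3, 5), (2, 5, 3), (3, 2, 5), (3, 5, 2), (5, 2, 3), (5, 3, 2), (6, 1, 1).
That gives 9 states.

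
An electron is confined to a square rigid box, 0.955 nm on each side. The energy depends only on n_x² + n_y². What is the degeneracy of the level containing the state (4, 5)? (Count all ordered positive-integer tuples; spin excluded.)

degeneracy = 2

The level has n_x² + n_y² = 41. The ordered positive-integer solutions are (4, 5), (5, 4).
That gives 2 states.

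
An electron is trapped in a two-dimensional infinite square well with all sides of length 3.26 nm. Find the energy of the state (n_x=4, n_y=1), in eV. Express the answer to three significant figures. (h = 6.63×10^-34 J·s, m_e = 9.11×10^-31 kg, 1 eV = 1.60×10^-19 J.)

E = 0.603 eV

For a 2D rectangular well E = (h²/8m_e)·Σ n_i²/L_i² = (6.63×10^-34)²/(8·9.11×10^-31) · [4²/(3.26 nm)² + 1²/(3.26 nm)²].
Evaluating gives E = 9.648×10^-20 J = 0.603 eV.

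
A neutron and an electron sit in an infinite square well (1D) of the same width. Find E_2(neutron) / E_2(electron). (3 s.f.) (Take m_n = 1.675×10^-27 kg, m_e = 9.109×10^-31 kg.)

E_n ∝ 1/m at fixed n and L, so the ratio is m_e/m_n = 9.109×10^-31/1.675×10^-27 = 5.44×10^-4.

5.44×10^-4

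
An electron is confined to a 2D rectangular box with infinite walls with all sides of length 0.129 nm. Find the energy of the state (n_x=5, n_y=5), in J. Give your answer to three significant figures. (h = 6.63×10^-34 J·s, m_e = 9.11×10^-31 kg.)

For a 2D rectangular well E = (h²/8m_e)·Σ n_i²/L_i² = (6.63×10^-34)²/(8·9.11×10^-31) · [5²/(0.129 nm)² + 5²/(0.129 nm)²].
Evaluating gives E = 1.81×10^-16 J.

E = 1.81×10^-16 J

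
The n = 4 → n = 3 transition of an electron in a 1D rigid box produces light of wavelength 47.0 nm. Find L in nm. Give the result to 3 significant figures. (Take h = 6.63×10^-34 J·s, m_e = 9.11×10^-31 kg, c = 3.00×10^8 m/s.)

L = 0.316 nm

The photon carries ΔE = hc/λ = 6.63×10^-34·3.00×10^8/4.70×10^-8 m = 4.232×10^-18 J.
Since ΔE = (4² − 3²)E_1, E_1 = 6.046×10^-19 J, and L = h/√(8m_eE_1) = 3.16×10^-10 m = 0.316 nm.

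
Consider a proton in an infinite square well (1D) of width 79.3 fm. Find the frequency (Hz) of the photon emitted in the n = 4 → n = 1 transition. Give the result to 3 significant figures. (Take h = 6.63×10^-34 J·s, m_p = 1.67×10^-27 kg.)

f = 1.18×10^20 Hz

E_1 = h²/(8m_pL²) = 5.232×10^-15 J and ΔE = (4² − 1²)E_1 = 7.848×10^-14 J.
f = ΔE/h = 7.848×10^-14/6.63×10^-34 = 1.18×10^20 Hz.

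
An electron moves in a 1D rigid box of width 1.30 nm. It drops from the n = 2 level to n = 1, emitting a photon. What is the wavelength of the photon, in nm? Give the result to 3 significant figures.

E_1 = h²/(8m_eL²) = 3.565×10^-20 J, so ΔE = (2² − 1²)E_1 = 1.069×10^-19 J.
λ = hc/ΔE = (6.626×10^-34·2.998×10^8)/1.069×10^-19 = 1.86×10^-6 m = 1.86×10^3 nm.

λ = 1.86×10^3 nm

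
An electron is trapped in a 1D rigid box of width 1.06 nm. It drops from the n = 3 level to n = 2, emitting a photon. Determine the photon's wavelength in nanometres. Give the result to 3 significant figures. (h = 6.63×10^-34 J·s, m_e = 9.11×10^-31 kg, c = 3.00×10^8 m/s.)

λ = 741 nm

E_1 = h²/(8m_eL²) = 5.368×10^-20 J, so ΔE = (3² − 2²)E_1 = 2.684×10^-19 J.
λ = hc/ΔE = (6.63×10^-34·3.00×10^8)/2.684×10^-19 = 7.41×10^-7 m = 741 nm.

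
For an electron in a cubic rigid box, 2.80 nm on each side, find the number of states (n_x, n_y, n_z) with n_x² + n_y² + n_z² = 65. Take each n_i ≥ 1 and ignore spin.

The level has n_x² + n_y² + n_z² = 65. The ordered positive-integer solutions are (2, 5, 6), (2, 6, 5), (5, 2, 6), (5, 6, 2), (6, 2, 5), (6, 5, 2).
That gives 6 states.

degeneracy = 6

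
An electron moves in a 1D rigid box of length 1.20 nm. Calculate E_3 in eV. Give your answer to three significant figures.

For an infinite well E_n = n²h²/(8m_eL²), so E_1 = h²/(8m_eL²) = (6.626×10^-34)²/(8·9.109×10^-31·(1.20×10^-9 m)²) = 4.184×10^-20 J.
Then E_3 = 3²·E_1 = 9·4.184×10^-20 J = 3.766×10^-19 J.
Converting, E_3 = 3.766×10^-19 J / (1.602×10^-19 J/eV) = 2.35 eV.

E_3 = 2.35 eV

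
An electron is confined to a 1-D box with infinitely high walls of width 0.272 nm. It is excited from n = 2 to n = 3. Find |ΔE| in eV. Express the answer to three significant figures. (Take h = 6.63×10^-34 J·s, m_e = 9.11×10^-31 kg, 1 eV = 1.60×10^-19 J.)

|ΔE| = 25.5 eV

E_1 = h²/(8m_eL²) = 8.152×10^-19 J.
|ΔE| = |2² − 3²|·E_1 = 5·8.152×10^-19 J = 4.076×10^-18 J = 25.5 eV.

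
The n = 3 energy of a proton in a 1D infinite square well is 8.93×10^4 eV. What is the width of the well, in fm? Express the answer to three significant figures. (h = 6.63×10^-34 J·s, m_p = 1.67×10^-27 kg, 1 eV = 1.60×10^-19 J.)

From E_n = n²h²/(8m_pL²), L = n·h/√(8m_pE_n).
E_3 = 8.93×10^4 eV = 1.429×10^-14 J, so L = 3·6.63×10^-34/√(8·1.67×10^-27·1.429×10^-14) = 1.44×10^-13 m = 144 fm.

L = 144 fm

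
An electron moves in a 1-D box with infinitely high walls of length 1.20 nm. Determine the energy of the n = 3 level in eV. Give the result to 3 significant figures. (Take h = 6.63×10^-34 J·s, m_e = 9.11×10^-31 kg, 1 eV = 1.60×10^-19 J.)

E_3 = 2.36 eV

For an infinite well E_n = n²h²/(8m_eL²), so E_1 = h²/(8m_eL²) = (6.63×10^-34)²/(8·9.11×10^-31·(1.20×10^-9 m)²) = 4.188×10^-20 J.
Then E_3 = 3²·E_1 = 9·4.188×10^-20 J = 3.769×10^-19 J.
Converting, E_3 = 3.769×10^-19 J / (1.60×10^-19 J/eV) = 2.36 eV.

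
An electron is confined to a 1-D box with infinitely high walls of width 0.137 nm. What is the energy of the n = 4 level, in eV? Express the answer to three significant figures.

E_4 = 321 eV

For an infinite well E_n = n²h²/(8m_eL²), so E_1 = h²/(8m_eL²) = (6.626×10^-34)²/(8·9.109×10^-31·(1.37×10^-10 m)²) = 3.210×10^-18 J.
Then E_4 = 4²·E_1 = 16·3.210×10^-18 J = 5.136×10^-17 J.
Converting, E_4 = 5.136×10^-17 J / (1.602×10^-19 J/eV) = 321 eV.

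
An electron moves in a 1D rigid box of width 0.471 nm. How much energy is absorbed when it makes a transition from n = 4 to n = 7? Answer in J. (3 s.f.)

E_1 = h²/(8m_eL²) = 2.716×10^-19 J.
|ΔE| = |4² − 7²|·E_1 = 33·2.716×10^-19 J = 8.96×10^-18 J.

|ΔE| = 8.96×10^-18 J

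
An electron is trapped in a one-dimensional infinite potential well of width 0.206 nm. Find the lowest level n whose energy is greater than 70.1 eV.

E_1 = h²/(8m_eL²) = 1.420×10^-18 J = 8.864 eV.
Need n² > 70.1/8.864 = 7.908, i.e. n > 2.812.
The smallest integer satisfying this is n = 3.

n = 3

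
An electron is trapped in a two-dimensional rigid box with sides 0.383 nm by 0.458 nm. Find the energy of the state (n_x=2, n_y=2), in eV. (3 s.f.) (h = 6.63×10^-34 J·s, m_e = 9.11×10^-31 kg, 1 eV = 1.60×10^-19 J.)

E = 17.5 eV

For a 2D rectangular well E = (h²/8m_e)·Σ n_i²/L_i² = (6.63×10^-34)²/(8·9.11×10^-31) · [2²/(0.383 nm)² + 2²/(0.458 nm)²].
Evaluating gives E = 2.795×10^-18 J = 17.5 eV.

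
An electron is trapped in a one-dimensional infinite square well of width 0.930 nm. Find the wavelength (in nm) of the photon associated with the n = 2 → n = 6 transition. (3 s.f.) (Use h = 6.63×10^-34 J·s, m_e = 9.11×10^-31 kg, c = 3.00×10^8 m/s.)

λ = 89.1 nm

E_1 = h²/(8m_eL²) = 6.974×10^-20 J, so ΔE = (6² − 2²)E_1 = 2.232×10^-18 J.
λ = hc/ΔE = (6.63×10^-34·3.00×10^8)/2.232×10^-18 = 8.91×10^-8 m = 89.1 nm.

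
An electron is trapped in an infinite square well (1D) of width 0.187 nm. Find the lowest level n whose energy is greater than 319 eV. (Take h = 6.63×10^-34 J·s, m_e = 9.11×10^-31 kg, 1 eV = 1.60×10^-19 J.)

E_1 = h²/(8m_eL²) = 1.725×10^-18 J = 10.78 eV.
Need n² > 319/10.78 = 29.59, i.e. n > 5.440.
The smallest integer satisfying this is n = 6.

n = 6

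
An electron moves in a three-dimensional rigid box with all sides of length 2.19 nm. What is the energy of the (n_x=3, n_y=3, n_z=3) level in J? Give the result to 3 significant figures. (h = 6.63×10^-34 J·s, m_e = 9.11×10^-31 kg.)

E = 3.40×10^-19 J

For a 3D rectangular well E = (h²/8m_e)·Σ n_i²/L_i² = (6.63×10^-34)²/(8·9.11×10^-31) · [3²/(2.19 nm)² + 3²/(2.19 nm)² + 3²/(2.19 nm)²].
Evaluating gives E = 3.40×10^-19 J.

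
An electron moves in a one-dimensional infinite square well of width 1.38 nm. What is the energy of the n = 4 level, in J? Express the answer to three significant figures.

E_4 = 5.06×10^-19 J

For an infinite well E_n = n²h²/(8m_eL²), so E_1 = h²/(8m_eL²) = (6.626×10^-34)²/(8·9.109×10^-31·(1.38×10^-9 m)²) = 3.164×10^-20 J.
Then E_4 = 4²·E_1 = 16·3.164×10^-20 J = 5.06×10^-19 J.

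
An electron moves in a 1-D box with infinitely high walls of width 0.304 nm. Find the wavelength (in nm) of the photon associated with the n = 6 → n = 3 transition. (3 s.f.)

E_1 = h²/(8m_eL²) = 6.519×10^-19 J, so ΔE = (6² − 3²)E_1 = 1.760×10^-17 J.
λ = hc/ΔE = (6.626×10^-34·2.998×10^8)/1.760×10^-17 = 1.13×10^-8 m = 11.3 nm.

λ = 11.3 nm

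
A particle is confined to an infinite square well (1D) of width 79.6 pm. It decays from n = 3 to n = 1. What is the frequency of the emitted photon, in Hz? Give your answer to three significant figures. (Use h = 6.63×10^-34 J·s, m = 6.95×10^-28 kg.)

f = 1.51×10^14 Hz

E_1 = h²/(8mL²) = 1.248×10^-20 J and ΔE = (3² − 1²)E_1 = 9.984×10^-20 J.
f = ΔE/h = 9.984×10^-20/6.63×10^-34 = 1.51×10^14 Hz.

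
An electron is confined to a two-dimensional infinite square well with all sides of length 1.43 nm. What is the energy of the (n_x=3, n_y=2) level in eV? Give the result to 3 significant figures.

For a 2D rectangular well E = (h²/8m_e)·Σ n_i²/L_i² = (6.626×10^-34)²/(8·9.109×10^-31) · [3²/(1.43 nm)² + 2²/(1.43 nm)²].
Evaluating gives E = 3.830×10^-19 J = 2.39 eV.

E = 2.39 eV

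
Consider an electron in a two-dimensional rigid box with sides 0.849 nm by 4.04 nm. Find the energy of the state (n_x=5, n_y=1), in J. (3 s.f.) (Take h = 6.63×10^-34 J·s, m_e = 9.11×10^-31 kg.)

For a 2D rectangular well E = (h²/8m_e)·Σ n_i²/L_i² = (6.63×10^-34)²/(8·9.11×10^-31) · [5²/(0.849 nm)² + 1²/(4.04 nm)²].
Evaluating gives E = 2.10×10^-18 J.

E = 2.10×10^-18 J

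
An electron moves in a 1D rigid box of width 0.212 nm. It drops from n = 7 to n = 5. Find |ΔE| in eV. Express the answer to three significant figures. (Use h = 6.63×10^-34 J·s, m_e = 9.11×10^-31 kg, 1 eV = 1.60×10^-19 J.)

|ΔE| = 201 eV

E_1 = h²/(8m_eL²) = 1.342×10^-18 J.
|ΔE| = |7² − 5²|·E_1 = 24·1.342×10^-18 J = 3.221×10^-17 J = 201 eV.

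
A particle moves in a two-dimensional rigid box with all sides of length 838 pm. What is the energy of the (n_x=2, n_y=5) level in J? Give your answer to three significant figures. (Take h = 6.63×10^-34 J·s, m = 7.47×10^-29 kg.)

E = 3.04×10^-20 J

For a 2D rectangular well E = (h²/8m)·Σ n_i²/L_i² = (6.63×10^-34)²/(8·7.47×10^-29) · [2²/(838 pm)² + 5²/(838 pm)²].
Evaluating gives E = 3.04×10^-20 J.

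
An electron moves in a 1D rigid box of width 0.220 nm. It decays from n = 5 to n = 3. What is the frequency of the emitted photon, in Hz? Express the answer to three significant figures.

f = 3.01×10^16 Hz

E_1 = h²/(8m_eL²) = 1.245×10^-18 J and ΔE = (5² − 3²)E_1 = 1.992×10^-17 J.
f = ΔE/h = 1.992×10^-17/6.626×10^-34 = 3.01×10^16 Hz.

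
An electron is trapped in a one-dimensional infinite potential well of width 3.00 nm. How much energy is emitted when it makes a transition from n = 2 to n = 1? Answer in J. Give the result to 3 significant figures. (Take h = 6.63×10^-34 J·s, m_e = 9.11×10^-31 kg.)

|ΔE| = 2.01×10^-20 J

E_1 = h²/(8m_eL²) = 6.702×10^-21 J.
|ΔE| = |2² − 1²|·E_1 = 3·6.702×10^-21 J = 2.01×10^-20 J.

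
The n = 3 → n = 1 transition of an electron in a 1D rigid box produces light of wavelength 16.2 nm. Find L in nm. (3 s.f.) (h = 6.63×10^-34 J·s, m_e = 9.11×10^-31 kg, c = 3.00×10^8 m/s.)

L = 0.198 nm

The photon carries ΔE = hc/λ = 6.63×10^-34·3.00×10^8/1.62×10^-8 m = 1.228×10^-17 J.
Since ΔE = (3² − 1²)E_1, E_1 = 1.535×10^-18 J, and L = h/√(8m_eE_1) = 1.98×10^-10 m = 0.198 nm.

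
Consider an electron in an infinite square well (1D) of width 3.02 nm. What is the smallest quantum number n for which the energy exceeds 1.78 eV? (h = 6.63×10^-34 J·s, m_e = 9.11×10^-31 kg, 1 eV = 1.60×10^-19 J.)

E_1 = h²/(8m_eL²) = 6.613×10^-21 J = 0.04133 eV.
Need n² > 1.78/0.04133 = 43.07, i.e. n > 6.563.
The smallest integer satisfying this is n = 7.

n = 7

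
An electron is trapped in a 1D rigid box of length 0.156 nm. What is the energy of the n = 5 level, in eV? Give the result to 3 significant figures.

For an infinite well E_n = n²h²/(8m_eL²), so E_1 = h²/(8m_eL²) = (6.626×10^-34)²/(8·9.109×10^-31·(1.56×10^-10 m)²) = 2.476×10^-18 J.
Then E_5 = 5²·E_1 = 25·2.476×10^-18 J = 6.190×10^-17 J.
Converting, E_5 = 6.190×10^-17 J / (1.602×10^-19 J/eV) = 386 eV.

E_5 = 386 eV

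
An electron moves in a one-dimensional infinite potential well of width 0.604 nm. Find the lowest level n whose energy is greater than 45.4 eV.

n = 7

E_1 = h²/(8m_eL²) = 1.651×10^-19 J = 1.031 eV.
Need n² > 45.4/1.031 = 44.03, i.e. n > 6.636.
The smallest integer satisfying this is n = 7.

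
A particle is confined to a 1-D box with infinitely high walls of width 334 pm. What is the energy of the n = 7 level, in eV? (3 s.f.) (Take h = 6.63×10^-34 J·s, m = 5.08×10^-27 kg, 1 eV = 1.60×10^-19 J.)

For an infinite well E_n = n²h²/(8mL²), so E_1 = h²/(8mL²) = (6.63×10^-34)²/(8·5.08×10^-27·(3.34×10^-10 m)²) = 9.696×10^-23 J.
Then E_7 = 7²·E_1 = 49·9.696×10^-23 J = 4.751×10^-21 J.
Converting, E_7 = 4.751×10^-21 J / (1.60×10^-19 J/eV) = 0.0297 eV.

E_7 = 0.0297 eV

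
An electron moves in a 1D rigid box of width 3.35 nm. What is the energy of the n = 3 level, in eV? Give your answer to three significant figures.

For an infinite well E_n = n²h²/(8m_eL²), so E_1 = h²/(8m_eL²) = (6.626×10^-34)²/(8·9.109×10^-31·(3.35×10^-9 m)²) = 5.368×10^-21 J.
Then E_3 = 3²·E_1 = 9·5.368×10^-21 J = 4.831×10^-20 J.
Converting, E_3 = 4.831×10^-20 J / (1.602×10^-19 J/eV) = 0.302 eV.

E_3 = 0.302 eV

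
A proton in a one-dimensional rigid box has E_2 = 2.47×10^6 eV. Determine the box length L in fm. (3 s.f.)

From E_n = n²h²/(8m_pL²), L = n·h/√(8m_pE_n).
E_2 = 2.47×10^6 eV = 3.957×10^-13 J, so L = 2·6.626×10^-34/√(8·1.673×10^-27·3.957×10^-13) = 1.82×10^-14 m = 18.2 fm.

L = 18.2 fm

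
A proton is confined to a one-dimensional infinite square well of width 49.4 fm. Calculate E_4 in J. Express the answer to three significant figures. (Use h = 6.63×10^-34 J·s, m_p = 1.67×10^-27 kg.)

E_4 = 2.16×10^-13 J

For an infinite well E_n = n²h²/(8m_pL²), so E_1 = h²/(8m_pL²) = (6.63×10^-34)²/(8·1.67×10^-27·(4.94×10^-14 m)²) = 1.348×10^-14 J.
Then E_4 = 4²·E_1 = 16·1.348×10^-14 J = 2.16×10^-13 J.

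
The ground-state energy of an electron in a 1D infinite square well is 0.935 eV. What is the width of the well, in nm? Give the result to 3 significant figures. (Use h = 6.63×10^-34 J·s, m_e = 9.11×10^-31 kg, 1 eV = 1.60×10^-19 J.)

From E_n = n²h²/(8m_eL²), L = n·h/√(8m_eE_n).
E_1 = 0.935 eV = 1.496×10^-19 J, so L = 1·6.63×10^-34/√(8·9.11×10^-31·1.496×10^-19) = 6.35×10^-10 m = 0.635 nm.

L = 0.635 nm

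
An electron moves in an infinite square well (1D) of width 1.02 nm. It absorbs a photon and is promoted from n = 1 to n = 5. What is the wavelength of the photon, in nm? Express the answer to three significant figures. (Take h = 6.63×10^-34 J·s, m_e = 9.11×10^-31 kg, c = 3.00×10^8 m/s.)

E_1 = h²/(8m_eL²) = 5.797×10^-20 J, so ΔE = (5² − 1²)E_1 = 1.391×10^-18 J.
λ = hc/ΔE = (6.63×10^-34·3.00×10^8)/1.391×10^-18 = 1.43×10^-7 m = 143 nm.

λ = 143 nm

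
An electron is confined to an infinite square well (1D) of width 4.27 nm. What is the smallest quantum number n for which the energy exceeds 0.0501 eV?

E_1 = h²/(8m_eL²) = 3.304×10^-21 J = 0.02062 eV.
Need n² > 0.0501/0.02062 = 2.430, i.e. n > 1.559.
The smallest integer satisfying this is n = 2.

n = 2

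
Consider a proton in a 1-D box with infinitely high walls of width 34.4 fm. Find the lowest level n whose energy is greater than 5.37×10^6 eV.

E_1 = h²/(8m_pL²) = 2.772×10^-14 J = 1.730×10^5 eV.
Need n² > 5.37×10^6/1.730×10^5 = 31.04, i.e. n > 5.571.
The smallest integer satisfying this is n = 6.

n = 6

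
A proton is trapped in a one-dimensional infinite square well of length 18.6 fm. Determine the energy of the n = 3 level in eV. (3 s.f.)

For an infinite well E_n = n²h²/(8m_pL²), so E_1 = h²/(8m_pL²) = (6.626×10^-34)²/(8·1.673×10^-27·(1.86×10^-14 m)²) = 9.482×10^-14 J.
Then E_3 = 3²·E_1 = 9·9.482×10^-14 J = 8.534×10^-13 J.
Converting, E_3 = 8.534×10^-13 J / (1.602×10^-19 J/eV) = 5.33×10^6 eV.

E_3 = 5.33×10^6 eV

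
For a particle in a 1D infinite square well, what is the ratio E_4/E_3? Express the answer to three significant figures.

E_n ∝ n², so E_4/E_3 = 4²/3² = 16/9 = 1.78.

1.78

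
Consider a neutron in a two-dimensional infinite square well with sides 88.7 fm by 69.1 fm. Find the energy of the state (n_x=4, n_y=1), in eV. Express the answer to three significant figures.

E = 4.59×10^5 eV

For a 2D rectangular well E = (h²/8m_n)·Σ n_i²/L_i² = (6.626×10^-34)²/(8·1.675×10^-27) · [4²/(88.7 fm)² + 1²/(69.1 fm)²].
Evaluating gives E = 7.349×10^-14 J = 4.59×10^5 eV.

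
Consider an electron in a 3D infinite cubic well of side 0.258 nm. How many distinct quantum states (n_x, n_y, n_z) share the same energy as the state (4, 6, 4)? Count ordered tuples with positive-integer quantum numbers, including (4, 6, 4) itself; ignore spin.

The level has n_x² + n_y² + n_z² = 68. The ordered positive-integer solutions are (4, 4, 6), (4, 6, 4), (6, 4, 4).
That gives 3 states.

degeneracy = 3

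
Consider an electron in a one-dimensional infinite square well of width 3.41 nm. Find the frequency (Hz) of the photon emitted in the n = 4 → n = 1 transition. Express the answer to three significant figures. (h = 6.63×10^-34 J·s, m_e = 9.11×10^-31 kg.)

f = 1.17×10^14 Hz

E_1 = h²/(8m_eL²) = 5.187×10^-21 J and ΔE = (4² − 1²)E_1 = 7.781×10^-20 J.
f = ΔE/h = 7.781×10^-20/6.63×10^-34 = 1.17×10^14 Hz.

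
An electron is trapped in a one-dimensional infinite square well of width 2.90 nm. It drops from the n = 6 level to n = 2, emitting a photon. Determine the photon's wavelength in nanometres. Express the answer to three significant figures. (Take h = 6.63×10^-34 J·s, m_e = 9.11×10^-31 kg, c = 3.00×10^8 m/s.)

E_1 = h²/(8m_eL²) = 7.172×10^-21 J, so ΔE = (6² − 2²)E_1 = 2.295×10^-19 J.
λ = hc/ΔE = (6.63×10^-34·3.00×10^8)/2.295×10^-19 = 8.67×10^-7 m = 867 nm.

λ = 867 nm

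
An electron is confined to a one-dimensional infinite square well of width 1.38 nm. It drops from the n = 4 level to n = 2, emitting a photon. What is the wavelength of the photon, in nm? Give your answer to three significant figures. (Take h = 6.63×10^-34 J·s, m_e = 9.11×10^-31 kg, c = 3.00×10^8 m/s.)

λ = 523 nm

E_1 = h²/(8m_eL²) = 3.167×10^-20 J, so ΔE = (4² − 2²)E_1 = 3.800×10^-19 J.
λ = hc/ΔE = (6.63×10^-34·3.00×10^8)/3.800×10^-19 = 5.23×10^-7 m = 523 nm.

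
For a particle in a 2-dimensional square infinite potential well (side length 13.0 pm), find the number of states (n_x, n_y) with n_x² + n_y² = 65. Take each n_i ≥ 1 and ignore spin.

The level has n_x² + n_y² = 65. The ordered positive-integer solutions are (1, 8), (4, 7), (7, 4), (8, 1).
That gives 4 states.

degeneracy = 4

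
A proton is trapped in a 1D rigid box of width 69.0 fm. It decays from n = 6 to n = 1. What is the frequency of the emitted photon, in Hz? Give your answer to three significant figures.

E_1 = h²/(8m_pL²) = 6.890×10^-15 J and ΔE = (6² − 1²)E_1 = 2.411×10^-13 J.
f = ΔE/h = 2.411×10^-13/6.626×10^-34 = 3.64×10^20 Hz.

f = 3.64×10^20 Hz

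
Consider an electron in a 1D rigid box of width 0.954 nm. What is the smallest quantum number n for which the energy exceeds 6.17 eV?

E_1 = h²/(8m_eL²) = 6.620×10^-20 J = 0.4132 eV.
Need n² > 6.17/0.4132 = 14.93, i.e. n > 3.864.
The smallest integer satisfying this is n = 4.

n = 4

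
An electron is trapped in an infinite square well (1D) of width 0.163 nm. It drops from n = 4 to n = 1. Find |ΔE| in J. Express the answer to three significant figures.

E_1 = h²/(8m_eL²) = 2.268×10^-18 J.
|ΔE| = |4² − 1²|·E_1 = 15·2.268×10^-18 J = 3.40×10^-17 J.

|ΔE| = 3.40×10^-17 J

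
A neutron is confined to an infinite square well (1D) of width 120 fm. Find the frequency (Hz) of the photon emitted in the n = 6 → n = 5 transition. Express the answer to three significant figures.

E_1 = h²/(8m_nL²) = 2.275×10^-15 J and ΔE = (6² − 5²)E_1 = 2.502×10^-14 J.
f = ΔE/h = 2.502×10^-14/6.626×10^-34 = 3.78×10^19 Hz.

f = 3.78×10^19 Hz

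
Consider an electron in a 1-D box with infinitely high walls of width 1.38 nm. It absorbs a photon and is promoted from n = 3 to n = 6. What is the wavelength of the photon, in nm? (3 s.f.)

λ = 233 nm

E_1 = h²/(8m_eL²) = 3.164×10^-20 J, so ΔE = (6² − 3²)E_1 = 8.543×10^-19 J.
λ = hc/ΔE = (6.626×10^-34·2.998×10^8)/8.543×10^-19 = 2.33×10^-7 m = 233 nm.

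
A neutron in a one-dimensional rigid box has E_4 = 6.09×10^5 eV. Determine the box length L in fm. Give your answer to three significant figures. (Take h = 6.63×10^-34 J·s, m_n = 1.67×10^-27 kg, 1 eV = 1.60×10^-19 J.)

L = 73.5 fm

From E_n = n²h²/(8m_nL²), L = n·h/√(8m_nE_n).
E_4 = 6.09×10^5 eV = 9.744×10^-14 J, so L = 4·6.63×10^-34/√(8·1.67×10^-27·9.744×10^-14) = 7.35×10^-14 m = 73.5 fm.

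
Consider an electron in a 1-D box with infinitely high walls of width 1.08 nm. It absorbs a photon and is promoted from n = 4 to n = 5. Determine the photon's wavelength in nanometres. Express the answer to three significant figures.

λ = 427 nm

E_1 = h²/(8m_eL²) = 5.165×10^-20 J, so ΔE = (5² − 4²)E_1 = 4.648×10^-19 J.
λ = hc/ΔE = (6.626×10^-34·2.998×10^8)/4.648×10^-19 = 4.27×10^-7 m = 427 nm.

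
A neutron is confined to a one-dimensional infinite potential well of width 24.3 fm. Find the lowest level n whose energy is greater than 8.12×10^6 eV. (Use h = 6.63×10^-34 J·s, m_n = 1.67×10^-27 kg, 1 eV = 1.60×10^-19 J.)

n = 5

E_1 = h²/(8m_nL²) = 5.572×10^-14 J = 3.482×10^5 eV.
Need n² > 8.12×10^6/3.482×10^5 = 23.32, i.e. n > 4.829.
The smallest integer satisfying this is n = 5.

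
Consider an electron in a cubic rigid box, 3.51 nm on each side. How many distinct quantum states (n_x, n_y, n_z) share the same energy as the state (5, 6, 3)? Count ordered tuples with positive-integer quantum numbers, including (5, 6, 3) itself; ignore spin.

The level has n_x² + n_y² + n_z² = 70. The ordered positive-integer solutions are (3, 5, 6), (3, 6, 5), (5, 3, 6), (5, 6, 3), (6, 3, 5), (6, 5, 3).
That gives 6 states.

degeneracy = 6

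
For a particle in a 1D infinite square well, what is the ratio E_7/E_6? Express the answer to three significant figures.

E_n ∝ n², so E_7/E_6 = 7²/6² = 49/36 = 1.36.

1.36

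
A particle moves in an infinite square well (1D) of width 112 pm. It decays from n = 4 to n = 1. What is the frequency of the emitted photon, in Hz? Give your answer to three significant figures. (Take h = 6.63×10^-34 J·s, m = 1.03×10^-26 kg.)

E_1 = h²/(8mL²) = 4.253×10^-22 J and ΔE = (4² − 1²)E_1 = 6.380×10^-21 J.
f = ΔE/h = 6.380×10^-21/6.63×10^-34 = 9.62×10^12 Hz.

f = 9.62×10^12 Hz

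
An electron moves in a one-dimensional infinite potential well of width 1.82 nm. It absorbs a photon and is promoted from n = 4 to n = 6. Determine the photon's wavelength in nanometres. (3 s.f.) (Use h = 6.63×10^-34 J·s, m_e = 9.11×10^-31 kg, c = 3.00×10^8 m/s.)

λ = 546 nm

E_1 = h²/(8m_eL²) = 1.821×10^-20 J, so ΔE = (6² − 4²)E_1 = 3.642×10^-19 J.
λ = hc/ΔE = (6.63×10^-34·3.00×10^8)/3.642×10^-19 = 5.46×10^-7 m = 546 nm.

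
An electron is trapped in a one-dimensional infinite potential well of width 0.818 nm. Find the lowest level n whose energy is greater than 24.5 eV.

n = 7

E_1 = h²/(8m_eL²) = 9.004×10^-20 J = 0.5620 eV.
Need n² > 24.5/0.5620 = 43.59, i.e. n > 6.602.
The smallest integer satisfying this is n = 7.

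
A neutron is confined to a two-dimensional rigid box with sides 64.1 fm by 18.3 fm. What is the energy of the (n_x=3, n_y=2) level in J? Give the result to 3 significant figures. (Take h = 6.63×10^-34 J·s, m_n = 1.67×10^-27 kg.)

E = 4.65×10^-13 J

For a 2D rectangular well E = (h²/8m_n)·Σ n_i²/L_i² = (6.63×10^-34)²/(8·1.67×10^-27) · [3²/(64.1 fm)² + 2²/(18.3 fm)²].
Evaluating gives E = 4.65×10^-13 J.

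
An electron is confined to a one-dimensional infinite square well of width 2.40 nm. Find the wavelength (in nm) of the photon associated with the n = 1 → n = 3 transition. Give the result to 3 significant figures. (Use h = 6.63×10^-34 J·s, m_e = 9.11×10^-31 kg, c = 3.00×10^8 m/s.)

λ = 2.37×10^3 nm

E_1 = h²/(8m_eL²) = 1.047×10^-20 J, so ΔE = (3² − 1²)E_1 = 8.376×10^-20 J.
λ = hc/ΔE = (6.63×10^-34·3.00×10^8)/8.376×10^-20 = 2.37×10^-6 m = 2.37×10^3 nm.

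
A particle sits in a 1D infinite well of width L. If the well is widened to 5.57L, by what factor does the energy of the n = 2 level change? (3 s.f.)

E_n ∝ 1/L², so the energy scales by 1/5.57² = 0.0322.

0.0322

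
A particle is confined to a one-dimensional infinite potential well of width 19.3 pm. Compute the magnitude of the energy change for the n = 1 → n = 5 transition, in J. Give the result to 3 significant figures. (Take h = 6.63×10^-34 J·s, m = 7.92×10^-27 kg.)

E_1 = h²/(8mL²) = 1.863×10^-20 J.
|ΔE| = |1² − 5²|·E_1 = 24·1.863×10^-20 J = 4.47×10^-19 J.

|ΔE| = 4.47×10^-19 J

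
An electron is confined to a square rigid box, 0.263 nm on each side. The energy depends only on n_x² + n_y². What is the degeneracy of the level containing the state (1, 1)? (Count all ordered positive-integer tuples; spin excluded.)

degeneracy = 1

The level has n_x² + n_y² = 2. The ordered positive-integer solutions are (1, 1).
That gives 1 state.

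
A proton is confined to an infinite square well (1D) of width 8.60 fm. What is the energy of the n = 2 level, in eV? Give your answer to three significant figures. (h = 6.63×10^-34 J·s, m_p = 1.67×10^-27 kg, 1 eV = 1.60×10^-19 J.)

E_2 = 1.11×10^7 eV

For an infinite well E_n = n²h²/(8m_pL²), so E_1 = h²/(8m_pL²) = (6.63×10^-34)²/(8·1.67×10^-27·(8.60×10^-15 m)²) = 4.449×10^-13 J.
Then E_2 = 2²·E_1 = 4·4.449×10^-13 J = 1.780×10^-12 J.
Converting, E_2 = 1.780×10^-12 J / (1.60×10^-19 J/eV) = 1.11×10^7 eV.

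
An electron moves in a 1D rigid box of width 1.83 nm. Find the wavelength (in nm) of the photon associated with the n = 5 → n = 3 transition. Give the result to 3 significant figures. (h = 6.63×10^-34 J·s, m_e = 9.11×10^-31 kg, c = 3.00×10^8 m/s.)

λ = 690 nm

E_1 = h²/(8m_eL²) = 1.801×10^-20 J, so ΔE = (5² − 3²)E_1 = 2.882×10^-19 J.
λ = hc/ΔE = (6.63×10^-34·3.00×10^8)/2.882×10^-19 = 6.90×10^-7 m = 690 nm.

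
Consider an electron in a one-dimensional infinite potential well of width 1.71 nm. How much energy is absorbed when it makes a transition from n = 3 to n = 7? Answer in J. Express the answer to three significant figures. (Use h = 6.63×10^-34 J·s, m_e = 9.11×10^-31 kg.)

E_1 = h²/(8m_eL²) = 2.063×10^-20 J.
|ΔE| = |3² − 7²|·E_1 = 40·2.063×10^-20 J = 8.25×10^-19 J.

|ΔE| = 8.25×10^-19 J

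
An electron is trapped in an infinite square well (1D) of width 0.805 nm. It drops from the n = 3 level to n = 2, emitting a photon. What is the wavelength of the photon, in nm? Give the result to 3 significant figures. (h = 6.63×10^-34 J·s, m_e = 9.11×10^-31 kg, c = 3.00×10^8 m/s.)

E_1 = h²/(8m_eL²) = 9.307×10^-20 J, so ΔE = (3² − 2²)E_1 = 4.653×10^-19 J.
λ = hc/ΔE = (6.63×10^-34·3.00×10^8)/4.653×10^-19 = 4.27×10^-7 m = 427 nm.

λ = 427 nm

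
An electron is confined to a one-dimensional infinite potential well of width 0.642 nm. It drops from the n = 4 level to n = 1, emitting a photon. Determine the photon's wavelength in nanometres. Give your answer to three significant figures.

E_1 = h²/(8m_eL²) = 1.462×10^-19 J, so ΔE = (4² − 1²)E_1 = 2.193×10^-18 J.
λ = hc/ΔE = (6.626×10^-34·2.998×10^8)/2.193×10^-18 = 9.06×10^-8 m = 90.6 nm.

λ = 90.6 nm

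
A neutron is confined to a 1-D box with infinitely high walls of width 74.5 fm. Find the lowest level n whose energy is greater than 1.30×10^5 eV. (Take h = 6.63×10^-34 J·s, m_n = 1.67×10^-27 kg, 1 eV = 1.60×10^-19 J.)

n = 2

E_1 = h²/(8m_nL²) = 5.928×10^-15 J = 3.705×10^4 eV.
Need n² > 1.30×10^5/3.705×10^4 = 3.509, i.e. n > 1.873.
The smallest integer satisfying this is n = 2.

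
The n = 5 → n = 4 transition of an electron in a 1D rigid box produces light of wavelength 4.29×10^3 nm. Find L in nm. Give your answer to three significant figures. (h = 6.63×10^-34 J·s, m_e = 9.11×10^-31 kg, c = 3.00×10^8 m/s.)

L = 3.42 nm

The photon carries ΔE = hc/λ = 6.63×10^-34·3.00×10^8/4.29×10^-6 m = 4.636×10^-20 J.
Since ΔE = (5² − 4²)E_1, E_1 = 5.151×10^-21 J, and L = h/√(8m_eE_1) = 3.42×10^-9 m = 3.42 nm.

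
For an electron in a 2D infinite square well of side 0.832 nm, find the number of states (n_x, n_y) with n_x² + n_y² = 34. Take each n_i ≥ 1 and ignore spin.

degeneracy = 2

The level has n_x² + n_y² = 34. The ordered positive-integer solutions are (3, 5), (5, 3).
That gives 2 states.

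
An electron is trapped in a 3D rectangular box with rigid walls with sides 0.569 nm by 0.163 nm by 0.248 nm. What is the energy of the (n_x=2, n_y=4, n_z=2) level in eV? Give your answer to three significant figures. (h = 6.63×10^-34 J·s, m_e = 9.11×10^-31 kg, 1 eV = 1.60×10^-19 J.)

E = 256 eV

For a 3D rectangular well E = (h²/8m_e)·Σ n_i²/L_i² = (6.63×10^-34)²/(8·9.11×10^-31) · [2²/(0.569 nm)² + 4²/(0.163 nm)² + 2²/(0.248 nm)²].
Evaluating gives E = 4.099×10^-17 J = 256 eV.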